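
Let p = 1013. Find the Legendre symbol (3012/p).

First reduce: 3012 ≡ 986 (mod 1013).
Pull out 2: since 1013 ≡ 5 (mod 8), (2/1013) = -1.
Reciprocity: 493 ≡ 1 and 1013 ≡ 1 (mod 4), so (493/1013) = +(1013/493).
Reduce top mod 493: now compute (27/493).
Reciprocity: 27 ≡ 3 and 493 ≡ 1 (mod 4), so (27/493) = +(493/27).
Reduce top mod 27: now compute (7/27).
Reciprocity: 7 ≡ 3 and 27 ≡ 3 (mod 4), so (7/27) = −(27/7).
Reduce top mod 7: now compute (6/7).
Pull out 2: since 7 ≡ 7 (mod 8), (2/7) = +1.
Reciprocity: 3 ≡ 3 and 7 ≡ 3 (mod 4), so (3/7) = −(7/3).
Reduce top mod 3: now compute (1/3).
Reached (1/3) = 1. Collecting the sign flips along the way, the symbol is -1.

-1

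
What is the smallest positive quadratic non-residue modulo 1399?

3

(2/1399) = +1, so 2 is a residue.
(3/1399) = −1, so 3 is the smallest positive non-residue mod 1399.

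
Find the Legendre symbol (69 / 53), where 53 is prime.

First reduce: 69 ≡ 16 (mod 53).
Pull out 2^4: since 53 ≡ 5 (mod 8), (2/53) = -1, so (2/53)^4 = +1.
Reached (1/53) = 1. Collecting the sign flips along the way, the symbol is +1.

1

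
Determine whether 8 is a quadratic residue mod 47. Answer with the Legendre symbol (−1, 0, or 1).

Euler's criterion: (8/47) ≡ 8^23 (mod 47).
8^2 ≡ 17 (mod 47)
8^4 ≡ 7 (mod 47)
8^8 ≡ 2 (mod 47)
8^16 ≡ 4 (mod 47)
8^23 = 8^(16+4+2+1) ≡ 1 (mod 47).
Result is 1, so (8/47) = 1.

1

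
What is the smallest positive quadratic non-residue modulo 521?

3

(2/521) = +1, so 2 is a residue.
(3/521) = −1, so 3 is the smallest positive non-residue mod 521.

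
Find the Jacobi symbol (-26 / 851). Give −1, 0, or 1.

First reduce: -26 ≡ 825 (mod 851).
Reciprocity: 825 ≡ 1 and 851 ≡ 3 (mod 4), so (825/851) = +(851/825).
Reduce top mod 825: now compute (26/825).
Pull out 2: since 825 ≡ 1 (mod 8), (2/825) = +1.
Reciprocity: 13 ≡ 1 and 825 ≡ 1 (mod 4), so (13/825) = +(825/13).
Reduce top mod 13: now compute (6/13).
Pull out 2: since 13 ≡ 5 (mod 8), (2/13) = -1.
Reciprocity: 3 ≡ 3 and 13 ≡ 1 (mod 4), so (3/13) = +(13/3).
Reduce top mod 3: now compute (1/3).
Reached (1/3) = 1. Collecting the sign flips along the way, the symbol is -1.

-1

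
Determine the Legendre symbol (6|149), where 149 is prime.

1

Pull out 2: since 149 ≡ 5 (mod 8), (2/149) = -1.
Reciprocity: 3 ≡ 3 and 149 ≡ 1 (mod 4), so (3/149) = +(149/3).
Reduce top mod 3: now compute (2/3).
Pull out 2: since 3 ≡ 3 (mod 8), (2/3) = -1.
Reached (1/3) = 1. Collecting the sign flips along the way, the symbol is +1.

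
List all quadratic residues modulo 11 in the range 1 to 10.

Square k = 1,…,5 (k and 11−k give the same square):
1²=1, 2²=4, 3²=9, 4²≡5, 5²≡3 (mod 11).
So the quadratic residues mod 11 are {1, 3, 4, 5, 9}.

1, 3, 4, 5, 9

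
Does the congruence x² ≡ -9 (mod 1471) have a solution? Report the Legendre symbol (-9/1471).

First reduce: -9 ≡ 1462 (mod 1471).
Pull out 2: since 1471 ≡ 7 (mod 8), (2/1471) = +1.
Reciprocity: 731 ≡ 3 and 1471 ≡ 3 (mod 4), so (731/1471) = −(1471/731).
Reduce top mod 731: now compute (9/731).
Reciprocity: 9 ≡ 1 and 731 ≡ 3 (mod 4), so (9/731) = +(731/9).
Reduce top mod 9: now compute (2/9).
Pull out 2: since 9 ≡ 1 (mod 8), (2/9) = +1.
Reached (1/9) = 1. Collecting the sign flips along the way, the symbol is -1.

-1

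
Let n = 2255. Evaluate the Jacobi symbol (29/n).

Reciprocity: 29 ≡ 1 and 2255 ≡ 3 (mod 4), so (29/2255) = +(2255/29).
Reduce top mod 29: now compute (22/29).
Pull out 2: since 29 ≡ 5 (mod 8), (2/29) = -1.
Reciprocity: 11 ≡ 3 and 29 ≡ 1 (mod 4), so (11/29) = +(29/11).
Reduce top mod 11: now compute (7/11).
Reciprocity: 7 ≡ 3 and 11 ≡ 3 (mod 4), so (7/11) = −(11/7).
Reduce top mod 7: now compute (4/7).
Pull out 2^2: since 7 ≡ 7 (mod 8), (2/7) = +1, so (2/7)^2 = +1.
Reached (1/7) = 1. Collecting the sign flips along the way, the symbol is +1.

1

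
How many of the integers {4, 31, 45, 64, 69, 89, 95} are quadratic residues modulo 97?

5

(4/97) = +1 → QR.
(31/97) = +1 → QR.
(45/97) = -1 → non-residue.
(64/97) = +1 → QR.
(69/97) = -1 → non-residue.
(89/97) = +1 → QR.
(95/97) = +1 → QR.
Total quadratic residues among the 7: 5.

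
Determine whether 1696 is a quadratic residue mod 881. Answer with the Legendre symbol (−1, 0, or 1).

First reduce: 1696 ≡ 815 (mod 881).
Reciprocity: 815 ≡ 3 and 881 ≡ 1 (mod 4), so (815/881) = +(881/815).
Reduce top mod 815: now compute (66/815).
Pull out 2: since 815 ≡ 7 (mod 8), (2/815) = +1.
Reciprocity: 33 ≡ 1 and 815 ≡ 3 (mod 4), so (33/815) = +(815/33).
Reduce top mod 33: now compute (23/33).
Reciprocity: 23 ≡ 3 and 33 ≡ 1 (mod 4), so (23/33) = +(33/23).
Reduce top mod 23: now compute (10/23).
Pull out 2: since 23 ≡ 7 (mod 8), (2/23) = +1.
Reciprocity: 5 ≡ 1 and 23 ≡ 3 (mod 4), so (5/23) = +(23/5).
Reduce top mod 5: now compute (3/5).
Reciprocity: 3 ≡ 3 and 5 ≡ 1 (mod 4), so (3/5) = +(5/3).
Reduce top mod 3: now compute (2/3).
Pull out 2: since 3 ≡ 3 (mod 8), (2/3) = -1.
Reached (1/3) = 1. Collecting the sign flips along the way, the symbol is -1.

-1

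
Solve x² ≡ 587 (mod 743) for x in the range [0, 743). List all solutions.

Since 743 ≡ 3 (mod 4), a square root of 587 is 587^((743+1)/4) = 587^186 mod 743.
Repeated squaring: 587^2≡560, 587^4≡54, 587^8≡687, 587^16≡164, 587^32≡148, 587^64≡357, 587^128≡396 (mod 743).
587^186 = 587^(128+32+16+8+2) ≡ 209 (mod 743).
Check: 209² = 43681 ≡ 587 (mod 743). The two roots are 209 and 534.

209, 534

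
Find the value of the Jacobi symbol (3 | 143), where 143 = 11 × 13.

Reciprocity: 3 ≡ 3 and 143 ≡ 3 (mod 4), so (3/143) = −(143/3).
Reduce top mod 3: now compute (2/3).
Pull out 2: since 3 ≡ 3 (mod 8), (2/3) = -1.
Reached (1/3) = 1. Collecting the sign flips along the way, the symbol is +1.

1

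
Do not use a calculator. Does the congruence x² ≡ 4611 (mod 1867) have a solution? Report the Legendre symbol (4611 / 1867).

-1

First reduce: 4611 ≡ 877 (mod 1867).
Reciprocity: 877 ≡ 1 and 1867 ≡ 3 (mod 4), so (877/1867) = +(1867/877).
Reduce top mod 877: now compute (113/877).
Reciprocity: 113 ≡ 1 and 877 ≡ 1 (mod 4), so (113/877) = +(877/113).
Reduce top mod 113: now compute (86/113).
Pull out 2: since 113 ≡ 1 (mod 8), (2/113) = +1.
Reciprocity: 43 ≡ 3 and 113 ≡ 1 (mod 4), so (43/113) = +(113/43).
Reduce top mod 43: now compute (27/43).
Reciprocity: 27 ≡ 3 and 43 ≡ 3 (mod 4), so (27/43) = −(43/27).
Reduce top mod 27: now compute (16/27).
Pull out 2^4: since 27 ≡ 3 (mod 8), (2/27) = -1, so (2/27)^4 = +1.
Reached (1/27) = 1. Collecting the sign flips along the way, the symbol is -1.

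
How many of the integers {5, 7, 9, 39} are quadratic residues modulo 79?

(5/79) = +1 → QR.
(7/79) = -1 → non-residue.
(9/79) = +1 → QR.
(39/79) = -1 → non-residue.
Total quadratic residues among the 4: 2.

2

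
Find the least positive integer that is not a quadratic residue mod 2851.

2

(2/2851) = −1, so 2 is the smallest positive non-residue mod 2851.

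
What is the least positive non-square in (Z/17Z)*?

(2/17) = +1, so 2 is a residue.
(3/17) = −1, so 3 is the smallest positive non-residue mod 17.

3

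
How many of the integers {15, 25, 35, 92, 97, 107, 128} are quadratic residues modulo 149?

(15/149) = -1 → non-residue.
(25/149) = +1 → QR.
(35/149) = +1 → QR.
(92/149) = -1 → non-residue.
(97/149) = -1 → non-residue.
(107/149) = +1 → QR.
(128/149) = -1 → non-residue.
Total quadratic residues among the 7: 3.

3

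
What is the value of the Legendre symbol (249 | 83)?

First reduce: 249 ≡ 0 (mod 83).
Top reduces to 0: gcd > 1, so the symbol is 0.

0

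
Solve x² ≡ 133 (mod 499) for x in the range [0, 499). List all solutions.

68, 431

Since 499 ≡ 3 (mod 4), a square root of 133 is 133^((499+1)/4) = 133^125 mod 499.
Repeated squaring: 133^2≡224, 133^4≡276, 133^8≡328, 133^16≡299, 133^32≡80, 133^64≡412 (mod 499).
133^125 = 133^(64+32+16+8+4+1) ≡ 431 (mod 499).
Check: 431² = 185761 ≡ 133 (mod 499). The two roots are 68 and 431.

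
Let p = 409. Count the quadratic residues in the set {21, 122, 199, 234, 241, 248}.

0

(21/409) = -1 → non-residue.
(122/409) = -1 → non-residue.
(199/409) = -1 → non-residue.
(234/409) = -1 → non-residue.
(241/409) = -1 → non-residue.
(248/409) = -1 → non-residue.
Total quadratic residues among the 6: 0.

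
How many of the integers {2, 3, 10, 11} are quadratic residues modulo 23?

2

(2/23) = +1 → QR.
(3/23) = +1 → QR.
(10/23) = -1 → non-residue.
(11/23) = -1 → non-residue.
Total quadratic residues among the 4: 2.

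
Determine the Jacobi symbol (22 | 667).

-1

Pull out 2: since 667 ≡ 3 (mod 8), (2/667) = -1.
Reciprocity: 11 ≡ 3 and 667 ≡ 3 (mod 4), so (11/667) = −(667/11).
Reduce top mod 11: now compute (7/11).
Reciprocity: 7 ≡ 3 and 11 ≡ 3 (mod 4), so (7/11) = −(11/7).
Reduce top mod 7: now compute (4/7).
Pull out 2^2: since 7 ≡ 7 (mod 8), (2/7) = +1, so (2/7)^2 = +1.
Reached (1/7) = 1. Collecting the sign flips along the way, the symbol is -1.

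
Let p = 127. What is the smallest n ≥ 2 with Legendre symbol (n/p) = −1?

(2/127) = +1, so 2 is a residue.
(3/127) = −1, so 3 is the smallest positive non-residue mod 127.

3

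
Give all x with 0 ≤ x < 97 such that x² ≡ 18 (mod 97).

97 ≡ 1 (mod 4), so we find a root by search.
Trying successive values, 42² = 1764 ≡ 18 (mod 97). The other root is 97 − 42 = 55.

42, 55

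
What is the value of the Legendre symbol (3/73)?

1

Reciprocity: 3 ≡ 3 and 73 ≡ 1 (mod 4), so (3/73) = +(73/3).
Reduce top mod 3: now compute (1/3).
Reached (1/3) = 1. Collecting the sign flips along the way, the symbol is +1.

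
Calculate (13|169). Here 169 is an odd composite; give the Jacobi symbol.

0

Reciprocity: 13 ≡ 1 and 169 ≡ 1 (mod 4), so (13/169) = +(169/13).
Reduce top mod 13: now compute (0/13).
Top reduces to 0: gcd > 1, so the symbol is 0.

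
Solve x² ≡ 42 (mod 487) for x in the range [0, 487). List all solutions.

23, 464

Since 487 ≡ 3 (mod 4), a square root of 42 is 42^((487+1)/4) = 42^122 mod 487.
Repeated squaring: 42^2≡303, 42^4≡253, 42^8≡212, 42^16≡140, 42^32≡120, 42^64≡277 (mod 487).
42^122 = 42^(64+32+16+8+2) ≡ 464 (mod 487).
Check: 464² = 215296 ≡ 42 (mod 487). The two roots are 23 and 464.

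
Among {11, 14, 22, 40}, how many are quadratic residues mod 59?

1

(11/59) = -1 → non-residue.
(14/59) = -1 → non-residue.
(22/59) = +1 → QR.
(40/59) = -1 → non-residue.
Total quadratic residues among the 4: 1.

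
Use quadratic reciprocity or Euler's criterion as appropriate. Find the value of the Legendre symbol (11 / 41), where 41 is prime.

-1

Euler's criterion: (11/41) ≡ 11^20 (mod 41).
11^2 ≡ 39 (mod 41)
11^4 ≡ 4 (mod 41)
11^8 ≡ 16 (mod 41)
11^16 ≡ 10 (mod 41)
11^20 = 11^(16+4) ≡ 40 (mod 41).
Result is 40 ≡ −1, so (11/41) = −1.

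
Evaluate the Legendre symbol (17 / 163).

-1

Euler's criterion: (17/163) ≡ 17^81 (mod 163).
17^2 ≡ 126 (mod 163)
17^4 ≡ 65 (mod 163)
17^8 ≡ 150 (mod 163)
17^16 ≡ 6 (mod 163)
17^32 ≡ 36 (mod 163)
17^64 ≡ 155 (mod 163)
17^81 = 17^(64+16+1) ≡ 162 (mod 163).
Result is 162 ≡ −1, so (17/163) = −1.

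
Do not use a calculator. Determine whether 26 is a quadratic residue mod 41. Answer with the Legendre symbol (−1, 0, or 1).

-1

Euler's criterion: (26/41) ≡ 26^20 (mod 41).
26^2 ≡ 20 (mod 41)
26^4 ≡ 31 (mod 41)
26^8 ≡ 18 (mod 41)
26^16 ≡ 37 (mod 41)
26^20 = 26^(16+4) ≡ 40 (mod 41).
Result is 40 ≡ −1, so (26/41) = −1.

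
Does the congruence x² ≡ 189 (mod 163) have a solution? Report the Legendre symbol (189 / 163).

Euler's criterion: (189/163) ≡ 26^81 (mod 163).
26^2 ≡ 24 (mod 163)
26^4 ≡ 87 (mod 163)
26^8 ≡ 71 (mod 163)
26^16 ≡ 151 (mod 163)
26^32 ≡ 144 (mod 163)
26^64 ≡ 35 (mod 163)
26^81 = 26^(64+16+1) ≡ 1 (mod 163).
Result is 1, so (189/163) = 1.

1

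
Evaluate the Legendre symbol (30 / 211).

Euler's criterion: (30/211) ≡ 30^105 (mod 211).
30^2 ≡ 56 (mod 211)
30^4 ≡ 182 (mod 211)
30^8 ≡ 208 (mod 211)
30^16 ≡ 9 (mod 211)
30^32 ≡ 81 (mod 211)
30^64 ≡ 20 (mod 211)
30^105 = 30^(64+32+8+1) ≡ 1 (mod 211).
Result is 1, so (30/211) = 1.

1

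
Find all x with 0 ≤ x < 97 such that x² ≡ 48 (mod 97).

97 ≡ 1 (mod 4), so we find a root by search.
Trying successive values, 40² = 1600 ≡ 48 (mod 97). The other root is 97 − 40 = 57.

40, 57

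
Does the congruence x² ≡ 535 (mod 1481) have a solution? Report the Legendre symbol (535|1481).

1

Reciprocity: 535 ≡ 3 and 1481 ≡ 1 (mod 4), so (535/1481) = +(1481/535).
Reduce top mod 535: now compute (411/535).
Reciprocity: 411 ≡ 3 and 535 ≡ 3 (mod 4), so (411/535) = −(535/411).
Reduce top mod 411: now compute (124/411).
Pull out 2^2: since 411 ≡ 3 (mod 8), (2/411) = -1, so (2/411)^2 = +1.
Reciprocity: 31 ≡ 3 and 411 ≡ 3 (mod 4), so (31/411) = −(411/31).
Reduce top mod 31: now compute (8/31).
Pull out 2^3: since 31 ≡ 7 (mod 8), (2/31) = +1, so (2/31)^3 = +1.
Reached (1/31) = 1. Collecting the sign flips along the way, the symbol is +1.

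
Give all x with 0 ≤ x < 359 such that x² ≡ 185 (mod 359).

77, 282

Since 359 ≡ 3 (mod 4), a square root of 185 is 185^((359+1)/4) = 185^90 mod 359.
Repeated squaring: 185^2≡120, 185^4≡40, 185^8≡164, 185^16≡330, 185^32≡123, 185^64≡51 (mod 359).
185^90 = 185^(64+16+8+2) ≡ 282 (mod 359).
Check: 282² = 79524 ≡ 185 (mod 359). The two roots are 77 and 282.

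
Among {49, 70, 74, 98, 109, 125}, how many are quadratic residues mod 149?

2

(49/149) = +1 → QR.
(70/149) = -1 → non-residue.
(74/149) = -1 → non-residue.
(98/149) = -1 → non-residue.
(109/149) = -1 → non-residue.
(125/149) = +1 → QR.
Total quadratic residues among the 6: 2.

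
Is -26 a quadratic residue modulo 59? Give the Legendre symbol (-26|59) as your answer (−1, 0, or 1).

First reduce: -26 ≡ 33 (mod 59).
Reciprocity: 33 ≡ 1 and 59 ≡ 3 (mod 4), so (33/59) = +(59/33).
Reduce top mod 33: now compute (26/33).
Pull out 2: since 33 ≡ 1 (mod 8), (2/33) = +1.
Reciprocity: 13 ≡ 1 and 33 ≡ 1 (mod 4), so (13/33) = +(33/13).
Reduce top mod 13: now compute (7/13).
Reciprocity: 7 ≡ 3 and 13 ≡ 1 (mod 4), so (7/13) = +(13/7).
Reduce top mod 7: now compute (6/7).
Pull out 2: since 7 ≡ 7 (mod 8), (2/7) = +1.
Reciprocity: 3 ≡ 3 and 7 ≡ 3 (mod 4), so (3/7) = −(7/3).
Reduce top mod 3: now compute (1/3).
Reached (1/3) = 1. Collecting the sign flips along the way, the symbol is -1.

-1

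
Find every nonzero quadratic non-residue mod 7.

3,5,6

Square k = 1,…,3 (k and 7−k give the same square):
1²=1, 2²=4, 3²≡2 (mod 7).
The residues are {1, 2, 4}; the non-residues are the remaining 3 nonzero classes.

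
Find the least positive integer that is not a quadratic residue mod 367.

3

(2/367) = +1, so 2 is a residue.
(3/367) = −1, so 3 is the smallest positive non-residue mod 367.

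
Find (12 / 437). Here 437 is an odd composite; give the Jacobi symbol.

Pull out 2^2: since 437 ≡ 5 (mod 8), (2/437) = -1, so (2/437)^2 = +1.
Reciprocity: 3 ≡ 3 and 437 ≡ 1 (mod 4), so (3/437) = +(437/3).
Reduce top mod 3: now compute (2/3).
Pull out 2: since 3 ≡ 3 (mod 8), (2/3) = -1.
Reached (1/3) = 1. Collecting the sign flips along the way, the symbol is -1.

-1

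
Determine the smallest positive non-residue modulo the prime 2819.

2

(2/2819) = −1, so 2 is the smallest positive non-residue mod 2819.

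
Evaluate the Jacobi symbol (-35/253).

First reduce: -35 ≡ 218 (mod 253).
Pull out 2: since 253 ≡ 5 (mod 8), (2/253) = -1.
Reciprocity: 109 ≡ 1 and 253 ≡ 1 (mod 4), so (109/253) = +(253/109).
Reduce top mod 109: now compute (35/109).
Reciprocity: 35 ≡ 3 and 109 ≡ 1 (mod 4), so (35/109) = +(109/35).
Reduce top mod 35: now compute (4/35).
Pull out 2^2: since 35 ≡ 3 (mod 8), (2/35) = -1, so (2/35)^2 = +1.
Reached (1/35) = 1. Collecting the sign flips along the way, the symbol is -1.

-1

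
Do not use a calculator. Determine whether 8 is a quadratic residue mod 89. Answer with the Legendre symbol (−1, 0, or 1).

Euler's criterion: (8/89) ≡ 8^44 (mod 89).
8^2 ≡ 64 (mod 89)
8^4 ≡ 2 (mod 89)
8^8 ≡ 4 (mod 89)
8^16 ≡ 16 (mod 89)
8^32 ≡ 78 (mod 89)
8^44 = 8^(32+8+4) ≡ 1 (mod 89).
Result is 1, so (8/89) = 1.

1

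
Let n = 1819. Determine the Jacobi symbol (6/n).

Pull out 2: since 1819 ≡ 3 (mod 8), (2/1819) = -1.
Reciprocity: 3 ≡ 3 and 1819 ≡ 3 (mod 4), so (3/1819) = −(1819/3).
Reduce top mod 3: now compute (1/3).
Reached (1/3) = 1. Collecting the sign flips along the way, the symbol is +1.

1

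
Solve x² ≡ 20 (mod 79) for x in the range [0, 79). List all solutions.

Since 79 ≡ 3 (mod 4), a square root of 20 is 20^((79+1)/4) = 20^20 mod 79.
Repeated squaring: 20^2≡5, 20^4≡25, 20^8≡72, 20^16≡49 (mod 79).
20^20 = 20^(16+4) ≡ 40 (mod 79).
Check: 40² = 1600 ≡ 20 (mod 79). The two roots are 39 and 40.

39, 40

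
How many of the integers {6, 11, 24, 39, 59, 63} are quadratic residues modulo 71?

(6/71) = +1 → QR.
(11/71) = -1 → non-residue.
(24/71) = +1 → QR.
(39/71) = -1 → non-residue.
(59/71) = -1 → non-residue.
(63/71) = -1 → non-residue.
Total quadratic residues among the 6: 2.

2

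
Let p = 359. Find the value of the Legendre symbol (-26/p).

1

First reduce: -26 ≡ 333 (mod 359).
Reciprocity: 333 ≡ 1 and 359 ≡ 3 (mod 4), so (333/359) = +(359/333).
Reduce top mod 333: now compute (26/333).
Pull out 2: since 333 ≡ 5 (mod 8), (2/333) = -1.
Reciprocity: 13 ≡ 1 and 333 ≡ 1 (mod 4), so (13/333) = +(333/13).
Reduce top mod 13: now compute (8/13).
Pull out 2^3: since 13 ≡ 5 (mod 8), (2/13) = -1, so (2/13)^3 = -1.
Reached (1/13) = 1. Collecting the sign flips along the way, the symbol is +1.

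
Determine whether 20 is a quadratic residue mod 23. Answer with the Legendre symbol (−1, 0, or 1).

-1

Pull out 2^2: since 23 ≡ 7 (mod 8), (2/23) = +1, so (2/23)^2 = +1.
Reciprocity: 5 ≡ 1 and 23 ≡ 3 (mod 4), so (5/23) = +(23/5).
Reduce top mod 5: now compute (3/5).
Reciprocity: 3 ≡ 3 and 5 ≡ 1 (mod 4), so (3/5) = +(5/3).
Reduce top mod 3: now compute (2/3).
Pull out 2: since 3 ≡ 3 (mod 8), (2/3) = -1.
Reached (1/3) = 1. Collecting the sign flips along the way, the symbol is -1.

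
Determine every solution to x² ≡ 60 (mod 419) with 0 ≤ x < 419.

136, 283

Since 419 ≡ 3 (mod 4), a square root of 60 is 60^((419+1)/4) = 60^105 mod 419.
Repeated squaring: 60^2≡248, 60^4≡330, 60^8≡379, 60^16≡343, 60^32≡329, 60^64≡139 (mod 419).
60^105 = 60^(64+32+8+1) ≡ 136 (mod 419).
Check: 136² = 18496 ≡ 60 (mod 419). The two roots are 136 and 283.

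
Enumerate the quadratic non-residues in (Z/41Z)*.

3, 6, 7, 11, 12, 13, 14, 15, 17, 19, 22, 24, 26, 27, 28, 29, 30, 34, 35, 38

Square k = 1,…,20 (k and 41−k give the same square):
1²=1, 2²=4, 3²=9, 4²=16, 5²=25, 6²=36, 7²≡8, 8²≡23, 9²≡40, 10²≡18, 11²≡39, 12²≡21, 13²≡5, 14²≡32, 15²≡20, 16²≡10, 17²≡2, 18²≡37, 19²≡33, 20²≡31 (mod 41).
The residues are {1, 2, 4, 5, 8, 9, 10, 16, 18, 20, 21, 23, 25, 31, 32, 33, 36, 37, 39, 40}; the non-residues are the remaining 20 nonzero classes.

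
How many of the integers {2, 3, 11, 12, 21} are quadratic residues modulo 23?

(2/23) = +1 → QR.
(3/23) = +1 → QR.
(11/23) = -1 → non-residue.
(12/23) = +1 → QR.
(21/23) = -1 → non-residue.
Total quadratic residues among the 5: 3.

3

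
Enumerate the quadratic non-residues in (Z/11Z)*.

Square k = 1,…,5 (k and 11−k give the same square):
1²=1, 2²=4, 3²=9, 4²≡5, 5²≡3 (mod 11).
The residues are {1, 3, 4, 5, 9}; the non-residues are the remaining 5 nonzero classes.

2 6 7 8 10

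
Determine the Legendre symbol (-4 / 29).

1

Euler's criterion: (-4/29) ≡ 25^14 (mod 29).
25^2 ≡ 16 (mod 29)
25^4 ≡ 24 (mod 29)
25^8 ≡ 25 (mod 29)
25^14 = 25^(8+4+2) ≡ 1 (mod 29).
Result is 1, so (-4/29) = 1.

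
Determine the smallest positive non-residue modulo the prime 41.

(2/41) = +1, so 2 is a residue.
(3/41) = −1, so 3 is the smallest positive non-residue mod 41.

3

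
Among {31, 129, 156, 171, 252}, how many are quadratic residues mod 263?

3

(31/263) = +1 → QR.
(129/263) = +1 → QR.
(156/263) = +1 → QR.
(171/263) = -1 → non-residue.
(252/263) = -1 → non-residue.
Total quadratic residues among the 5: 3.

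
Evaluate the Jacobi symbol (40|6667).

Pull out 2^3: since 6667 ≡ 3 (mod 8), (2/6667) = -1, so (2/6667)^3 = -1.
Reciprocity: 5 ≡ 1 and 6667 ≡ 3 (mod 4), so (5/6667) = +(6667/5).
Reduce top mod 5: now compute (2/5).
Pull out 2: since 5 ≡ 5 (mod 8), (2/5) = -1.
Reached (1/5) = 1. Collecting the sign flips along the way, the symbol is +1.

1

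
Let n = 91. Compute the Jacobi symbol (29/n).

Reciprocity: 29 ≡ 1 and 91 ≡ 3 (mod 4), so (29/91) = +(91/29).
Reduce top mod 29: now compute (4/29).
Pull out 2^2: since 29 ≡ 5 (mod 8), (2/29) = -1, so (2/29)^2 = +1.
Reached (1/29) = 1. Collecting the sign flips along the way, the symbol is +1.

1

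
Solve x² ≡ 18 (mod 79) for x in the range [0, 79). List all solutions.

Since 79 ≡ 3 (mod 4), a square root of 18 is 18^((79+1)/4) = 18^20 mod 79.
Repeated squaring: 18^2≡8, 18^4≡64, 18^8≡67, 18^16≡65 (mod 79).
18^20 = 18^(16+4) ≡ 52 (mod 79).
Check: 52² = 2704 ≡ 18 (mod 79). The two roots are 27 and 52.

27, 52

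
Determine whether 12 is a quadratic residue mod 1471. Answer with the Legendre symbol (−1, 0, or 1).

-1

Pull out 2^2: since 1471 ≡ 7 (mod 8), (2/1471) = +1, so (2/1471)^2 = +1.
Reciprocity: 3 ≡ 3 and 1471 ≡ 3 (mod 4), so (3/1471) = −(1471/3).
Reduce top mod 3: now compute (1/3).
Reached (1/3) = 1. Collecting the sign flips along the way, the symbol is -1.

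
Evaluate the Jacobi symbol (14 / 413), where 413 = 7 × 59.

0

Pull out 2: since 413 ≡ 5 (mod 8), (2/413) = -1.
Reciprocity: 7 ≡ 3 and 413 ≡ 1 (mod 4), so (7/413) = +(413/7).
Reduce top mod 7: now compute (0/7).
Top reduces to 0: gcd > 1, so the symbol is 0.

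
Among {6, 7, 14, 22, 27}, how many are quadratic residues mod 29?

(6/29) = +1 → QR.
(7/29) = +1 → QR.
(14/29) = -1 → non-residue.
(22/29) = +1 → QR.
(27/29) = -1 → non-residue.
Total quadratic residues among the 5: 3.

3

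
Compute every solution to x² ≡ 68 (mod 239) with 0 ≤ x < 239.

Since 239 ≡ 3 (mod 4), a square root of 68 is 68^((239+1)/4) = 68^60 mod 239.
Repeated squaring: 68^2≡83, 68^4≡197, 68^8≡91, 68^16≡155, 68^32≡125 (mod 239).
68^60 = 68^(32+16+8+4) ≡ 32 (mod 239).
Check: 32² = 1024 ≡ 68 (mod 239). The two roots are 32 and 207.

32, 207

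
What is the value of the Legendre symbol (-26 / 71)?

1

Euler's criterion: (-26/71) ≡ 45^35 (mod 71).
45^2 ≡ 37 (mod 71)
45^4 ≡ 20 (mod 71)
45^8 ≡ 45 (mod 71)
45^16 ≡ 37 (mod 71)
45^32 ≡ 20 (mod 71)
45^35 = 45^(32+2+1) ≡ 1 (mod 71).
Result is 1, so (-26/71) = 1.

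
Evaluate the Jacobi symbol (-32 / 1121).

First reduce: -32 ≡ 1089 (mod 1121).
Reciprocity: 1089 ≡ 1 and 1121 ≡ 1 (mod 4), so (1089/1121) = +(1121/1089).
Reduce top mod 1089: now compute (32/1089).
Pull out 2^5: since 1089 ≡ 1 (mod 8), (2/1089) = +1, so (2/1089)^5 = +1.
Reached (1/1089) = 1. Collecting the sign flips along the way, the symbol is +1.

1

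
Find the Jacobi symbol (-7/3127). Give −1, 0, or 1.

-1

First reduce: -7 ≡ 3120 (mod 3127).
Pull out 2^4: since 3127 ≡ 7 (mod 8), (2/3127) = +1, so (2/3127)^4 = +1.
Reciprocity: 195 ≡ 3 and 3127 ≡ 3 (mod 4), so (195/3127) = −(3127/195).
Reduce top mod 195: now compute (7/195).
Reciprocity: 7 ≡ 3 and 195 ≡ 3 (mod 4), so (7/195) = −(195/7).
Reduce top mod 7: now compute (6/7).
Pull out 2: since 7 ≡ 7 (mod 8), (2/7) = +1.
Reciprocity: 3 ≡ 3 and 7 ≡ 3 (mod 4), so (3/7) = −(7/3).
Reduce top mod 3: now compute (1/3).
Reached (1/3) = 1. Collecting the sign flips along the way, the symbol is -1.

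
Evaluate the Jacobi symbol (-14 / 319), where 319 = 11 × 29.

1

First reduce: -14 ≡ 305 (mod 319).
Reciprocity: 305 ≡ 1 and 319 ≡ 3 (mod 4), so (305/319) = +(319/305).
Reduce top mod 305: now compute (14/305).
Pull out 2: since 305 ≡ 1 (mod 8), (2/305) = +1.
Reciprocity: 7 ≡ 3 and 305 ≡ 1 (mod 4), so (7/305) = +(305/7).
Reduce top mod 7: now compute (4/7).
Pull out 2^2: since 7 ≡ 7 (mod 8), (2/7) = +1, so (2/7)^2 = +1.
Reached (1/7) = 1. Collecting the sign flips along the way, the symbol is +1.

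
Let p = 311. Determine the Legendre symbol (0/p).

0

Top reduces to 0: gcd > 1, so the symbol is 0.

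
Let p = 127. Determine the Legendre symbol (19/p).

Euler's criterion: (19/127) ≡ 19^63 (mod 127).
19^2 ≡ 107 (mod 127)
19^4 ≡ 19 (mod 127)
19^8 ≡ 107 (mod 127)
19^16 ≡ 19 (mod 127)
19^32 ≡ 107 (mod 127)
19^63 = 19^(32+16+8+4+2+1) ≡ 1 (mod 127).
Result is 1, so (19/127) = 1.

1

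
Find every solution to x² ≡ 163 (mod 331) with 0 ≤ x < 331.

Since 331 ≡ 3 (mod 4), a square root of 163 is 163^((331+1)/4) = 163^83 mod 331.
Repeated squaring: 163^2≡89, 163^4≡308, 163^8≡198, 163^16≡146, 163^32≡132, 163^64≡212 (mod 331).
163^83 = 163^(64+16+2+1) ≡ 297 (mod 331).
Check: 297² = 88209 ≡ 163 (mod 331). The two roots are 34 and 297.

34, 297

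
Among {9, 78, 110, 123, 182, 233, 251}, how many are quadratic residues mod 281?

3

(9/281) = +1 → QR.
(78/281) = +1 → QR.
(110/281) = -1 → non-residue.
(123/281) = +1 → QR.
(182/281) = -1 → non-residue.
(233/281) = -1 → non-residue.
(251/281) = -1 → non-residue.
Total quadratic residues among the 7: 3.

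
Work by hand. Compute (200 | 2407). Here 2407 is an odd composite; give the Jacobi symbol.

1

Pull out 2^3: since 2407 ≡ 7 (mod 8), (2/2407) = +1, so (2/2407)^3 = +1.
Reciprocity: 25 ≡ 1 and 2407 ≡ 3 (mod 4), so (25/2407) = +(2407/25).
Reduce top mod 25: now compute (7/25).
Reciprocity: 7 ≡ 3 and 25 ≡ 1 (mod 4), so (7/25) = +(25/7).
Reduce top mod 7: now compute (4/7).
Pull out 2^2: since 7 ≡ 7 (mod 8), (2/7) = +1, so (2/7)^2 = +1.
Reached (1/7) = 1. Collecting the sign flips along the way, the symbol is +1.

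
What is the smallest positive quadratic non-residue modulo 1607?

5

(2/1607) = +1, so 2 is a residue.
(3/1607) = +1, so 3 is a residue.
(4/1607) = +1, so 4 is a residue.
(5/1607) = −1, so 5 is the smallest positive non-residue mod 1607.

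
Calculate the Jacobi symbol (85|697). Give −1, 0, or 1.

Reciprocity: 85 ≡ 1 and 697 ≡ 1 (mod 4), so (85/697) = +(697/85).
Reduce top mod 85: now compute (17/85).
Reciprocity: 17 ≡ 1 and 85 ≡ 1 (mod 4), so (17/85) = +(85/17).
Reduce top mod 17: now compute (0/17).
Top reduces to 0: gcd > 1, so the symbol is 0.

0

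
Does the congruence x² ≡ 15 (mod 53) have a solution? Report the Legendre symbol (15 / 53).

1

Reciprocity: 15 ≡ 3 and 53 ≡ 1 (mod 4), so (15/53) = +(53/15).
Reduce top mod 15: now compute (8/15).
Pull out 2^3: since 15 ≡ 7 (mod 8), (2/15) = +1, so (2/15)^3 = +1.
Reached (1/15) = 1. Collecting the sign flips along the way, the symbol is +1.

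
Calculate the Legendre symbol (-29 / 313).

1

First reduce: -29 ≡ 284 (mod 313).
Pull out 2^2: since 313 ≡ 1 (mod 8), (2/313) = +1, so (2/313)^2 = +1.
Reciprocity: 71 ≡ 3 and 313 ≡ 1 (mod 4), so (71/313) = +(313/71).
Reduce top mod 71: now compute (29/71).
Reciprocity: 29 ≡ 1 and 71 ≡ 3 (mod 4), so (29/71) = +(71/29).
Reduce top mod 29: now compute (13/29).
Reciprocity: 13 ≡ 1 and 29 ≡ 1 (mod 4), so (13/29) = +(29/13).
Reduce top mod 13: now compute (3/13).
Reciprocity: 3 ≡ 3 and 13 ≡ 1 (mod 4), so (3/13) = +(13/3).
Reduce top mod 3: now compute (1/3).
Reached (1/3) = 1. Collecting the sign flips along the way, the symbol is +1.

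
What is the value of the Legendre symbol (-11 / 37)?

Euler's criterion: (-11/37) ≡ 26^18 (mod 37).
26^2 ≡ 10 (mod 37)
26^4 ≡ 26 (mod 37)
26^8 ≡ 10 (mod 37)
26^16 ≡ 26 (mod 37)
26^18 = 26^(16+2) ≡ 1 (mod 37).
Result is 1, so (-11/37) = 1.

1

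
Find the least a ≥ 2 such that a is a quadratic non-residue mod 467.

(2/467) = −1, so 2 is the smallest positive non-residue mod 467.

2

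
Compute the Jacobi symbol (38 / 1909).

Pull out 2: since 1909 ≡ 5 (mod 8), (2/1909) = -1.
Reciprocity: 19 ≡ 3 and 1909 ≡ 1 (mod 4), so (19/1909) = +(1909/19).
Reduce top mod 19: now compute (9/19).
Reciprocity: 9 ≡ 1 and 19 ≡ 3 (mod 4), so (9/19) = +(19/9).
Reduce top mod 9: now compute (1/9).
Reached (1/9) = 1. Collecting the sign flips along the way, the symbol is -1.

-1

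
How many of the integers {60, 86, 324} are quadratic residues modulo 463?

3

(60/463) = +1 → QR.
(86/463) = +1 → QR.
(324/463) = +1 → QR.
Total quadratic residues among the 3: 3.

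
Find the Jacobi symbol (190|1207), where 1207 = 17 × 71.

-1

Pull out 2: since 1207 ≡ 7 (mod 8), (2/1207) = +1.
Reciprocity: 95 ≡ 3 and 1207 ≡ 3 (mod 4), so (95/1207) = −(1207/95).
Reduce top mod 95: now compute (67/95).
Reciprocity: 67 ≡ 3 and 95 ≡ 3 (mod 4), so (67/95) = −(95/67).
Reduce top mod 67: now compute (28/67).
Pull out 2^2: since 67 ≡ 3 (mod 8), (2/67) = -1, so (2/67)^2 = +1.
Reciprocity: 7 ≡ 3 and 67 ≡ 3 (mod 4), so (7/67) = −(67/7).
Reduce top mod 7: now compute (4/7).
Pull out 2^2: since 7 ≡ 7 (mod 8), (2/7) = +1, so (2/7)^2 = +1.
Reached (1/7) = 1. Collecting the sign flips along the way, the symbol is -1.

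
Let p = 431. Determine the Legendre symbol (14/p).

Euler's criterion: (14/431) ≡ 14^215 (mod 431).
14^2 ≡ 196 (mod 431)
14^4 ≡ 57 (mod 431)
14^8 ≡ 232 (mod 431)
14^16 ≡ 380 (mod 431)
14^32 ≡ 15 (mod 431)
14^64 ≡ 225 (mod 431)
14^128 ≡ 198 (mod 431)
14^215 = 14^(128+64+16+4+2+1) ≡ 430 (mod 431).
Result is 430 ≡ −1, so (14/431) = −1.

-1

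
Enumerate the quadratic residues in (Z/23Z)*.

1, 2, 3, 4, 6, 8, 9, 12, 13, 16, 18

Square k = 1,…,11 (k and 23−k give the same square):
1²=1, 2²=4, 3²=9, 4²=16, 5²≡2, 6²≡13, 7²≡3, 8²≡18, 9²≡12, 10²≡8, 11²≡6 (mod 23).
So the quadratic residues mod 23 are {1, 2, 3, 4, 6, 8, 9, 12, 13, 16, 18}.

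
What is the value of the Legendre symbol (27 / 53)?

-1

Reciprocity: 27 ≡ 3 and 53 ≡ 1 (mod 4), so (27/53) = +(53/27).
Reduce top mod 27: now compute (26/27).
Pull out 2: since 27 ≡ 3 (mod 8), (2/27) = -1.
Reciprocity: 13 ≡ 1 and 27 ≡ 3 (mod 4), so (13/27) = +(27/13).
Reduce top mod 13: now compute (1/13).
Reached (1/13) = 1. Collecting the sign flips along the way, the symbol is -1.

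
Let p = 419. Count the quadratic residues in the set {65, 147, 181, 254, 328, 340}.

3

(65/419) = +1 → QR.
(147/419) = +1 → QR.
(181/419) = -1 → non-residue.
(254/419) = +1 → QR.
(328/419) = -1 → non-residue.
(340/419) = -1 → non-residue.
Total quadratic residues among the 6: 3.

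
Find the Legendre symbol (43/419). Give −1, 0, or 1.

Reciprocity: 43 ≡ 3 and 419 ≡ 3 (mod 4), so (43/419) = −(419/43).
Reduce top mod 43: now compute (32/43).
Pull out 2^5: since 43 ≡ 3 (mod 8), (2/43) = -1, so (2/43)^5 = -1.
Reached (1/43) = 1. Collecting the sign flips along the way, the symbol is +1.

1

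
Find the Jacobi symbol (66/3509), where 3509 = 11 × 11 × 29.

Pull out 2: since 3509 ≡ 5 (mod 8), (2/3509) = -1.
Reciprocity: 33 ≡ 1 and 3509 ≡ 1 (mod 4), so (33/3509) = +(3509/33).
Reduce top mod 33: now compute (11/33).
Reciprocity: 11 ≡ 3 and 33 ≡ 1 (mod 4), so (11/33) = +(33/11).
Reduce top mod 11: now compute (0/11).
Top reduces to 0: gcd > 1, so the symbol is 0.

0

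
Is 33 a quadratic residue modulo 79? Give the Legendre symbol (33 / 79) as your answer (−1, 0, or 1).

Euler's criterion: (33/79) ≡ 33^39 (mod 79).
33^2 ≡ 62 (mod 79)
33^4 ≡ 52 (mod 79)
33^8 ≡ 18 (mod 79)
33^16 ≡ 8 (mod 79)
33^32 ≡ 64 (mod 79)
33^39 = 33^(32+4+2+1) ≡ 78 (mod 79).
Result is 78 ≡ −1, so (33/79) = −1.

-1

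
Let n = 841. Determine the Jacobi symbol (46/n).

1

Pull out 2: since 841 ≡ 1 (mod 8), (2/841) = +1.
Reciprocity: 23 ≡ 3 and 841 ≡ 1 (mod 4), so (23/841) = +(841/23).
Reduce top mod 23: now compute (13/23).
Reciprocity: 13 ≡ 1 and 23 ≡ 3 (mod 4), so (13/23) = +(23/13).
Reduce top mod 13: now compute (10/13).
Pull out 2: since 13 ≡ 5 (mod 8), (2/13) = -1.
Reciprocity: 5 ≡ 1 and 13 ≡ 1 (mod 4), so (5/13) = +(13/5).
Reduce top mod 5: now compute (3/5).
Reciprocity: 3 ≡ 3 and 5 ≡ 1 (mod 4), so (3/5) = +(5/3).
Reduce top mod 3: now compute (2/3).
Pull out 2: since 3 ≡ 3 (mod 8), (2/3) = -1.
Reached (1/3) = 1. Collecting the sign flips along the way, the symbol is +1.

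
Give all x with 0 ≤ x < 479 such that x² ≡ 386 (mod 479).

Since 479 ≡ 3 (mod 4), a square root of 386 is 386^((479+1)/4) = 386^120 mod 479.
Repeated squaring: 386^2≡27, 386^4≡250, 386^8≡230, 386^16≡210, 386^32≡32, 386^64≡66 (mod 479).
386^120 = 386^(64+32+16+8) ≡ 323 (mod 479).
Check: 323² = 104329 ≡ 386 (mod 479). The two roots are 156 and 323.

156, 323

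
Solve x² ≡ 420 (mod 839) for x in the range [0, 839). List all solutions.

405, 434

Since 839 ≡ 3 (mod 4), a square root of 420 is 420^((839+1)/4) = 420^210 mod 839.
Repeated squaring: 420^2≡210, 420^4≡472, 420^8≡449, 420^16≡241, 420^32≡190, 420^64≡23, 420^128≡529 (mod 839).
420^210 = 420^(128+64+16+2) ≡ 405 (mod 839).
Check: 405² = 164025 ≡ 420 (mod 839). The two roots are 405 and 434.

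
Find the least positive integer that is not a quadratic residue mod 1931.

2

(2/1931) = −1, so 2 is the smallest positive non-residue mod 1931.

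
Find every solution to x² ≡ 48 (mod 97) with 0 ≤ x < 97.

40, 57

97 ≡ 1 (mod 4), so we find a root by search.
Trying successive values, 40² = 1600 ≡ 48 (mod 97). The other root is 97 − 40 = 57.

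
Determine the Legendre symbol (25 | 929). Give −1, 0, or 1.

Reciprocity: 25 ≡ 1 and 929 ≡ 1 (mod 4), so (25/929) = +(929/25).
Reduce top mod 25: now compute (4/25).
Pull out 2^2: since 25 ≡ 1 (mod 8), (2/25) = +1, so (2/25)^2 = +1.
Reached (1/25) = 1. Collecting the sign flips along the way, the symbol is +1.

1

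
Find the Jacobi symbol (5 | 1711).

1

Reciprocity: 5 ≡ 1 and 1711 ≡ 3 (mod 4), so (5/1711) = +(1711/5).
Reduce top mod 5: now compute (1/5).
Reached (1/5) = 1. Collecting the sign flips along the way, the symbol is +1.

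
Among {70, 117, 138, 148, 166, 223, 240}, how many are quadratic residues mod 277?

2

(70/277) = +1 → QR.
(117/277) = +1 → QR.
(138/277) = -1 → non-residue.
(148/277) = -1 → non-residue.
(166/277) = -1 → non-residue.
(223/277) = -1 → non-residue.
(240/277) = -1 → non-residue.
Total quadratic residues among the 7: 2.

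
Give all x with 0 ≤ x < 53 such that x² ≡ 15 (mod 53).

11, 42

53 ≡ 1 (mod 4), so we find a root by search.
Trying successive values, 11² = 121 ≡ 15 (mod 53). The other root is 53 − 11 = 42.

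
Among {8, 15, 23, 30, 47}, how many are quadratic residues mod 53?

2

(8/53) = -1 → non-residue.
(15/53) = +1 → QR.
(23/53) = -1 → non-residue.
(30/53) = -1 → non-residue.
(47/53) = +1 → QR.
Total quadratic residues among the 5: 2.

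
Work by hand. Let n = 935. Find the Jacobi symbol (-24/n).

First reduce: -24 ≡ 911 (mod 935).
Reciprocity: 911 ≡ 3 and 935 ≡ 3 (mod 4), so (911/935) = −(935/911).
Reduce top mod 911: now compute (24/911).
Pull out 2^3: since 911 ≡ 7 (mod 8), (2/911) = +1, so (2/911)^3 = +1.
Reciprocity: 3 ≡ 3 and 911 ≡ 3 (mod 4), so (3/911) = −(911/3).
Reduce top mod 3: now compute (2/3).
Pull out 2: since 3 ≡ 3 (mod 8), (2/3) = -1.
Reached (1/3) = 1. Collecting the sign flips along the way, the symbol is -1.

-1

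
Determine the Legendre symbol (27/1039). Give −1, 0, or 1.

-1

Euler's criterion: (27/1039) ≡ 27^519 (mod 1039).
27^2 ≡ 729 (mod 1039)
27^4 ≡ 512 (mod 1039)
27^8 ≡ 316 (mod 1039)
27^16 ≡ 112 (mod 1039)
27^32 ≡ 76 (mod 1039)
27^64 ≡ 581 (mod 1039)
27^128 ≡ 925 (mod 1039)
27^256 ≡ 528 (mod 1039)
27^512 ≡ 332 (mod 1039)
27^519 = 27^(512+4+2+1) ≡ 1038 (mod 1039).
Result is 1038 ≡ −1, so (27/1039) = −1.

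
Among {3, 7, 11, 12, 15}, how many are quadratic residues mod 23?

(3/23) = +1 → QR.
(7/23) = -1 → non-residue.
(11/23) = -1 → non-residue.
(12/23) = +1 → QR.
(15/23) = -1 → non-residue.
Total quadratic residues among the 5: 2.

2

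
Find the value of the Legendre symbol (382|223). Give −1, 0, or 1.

First reduce: 382 ≡ 159 (mod 223).
Reciprocity: 159 ≡ 3 and 223 ≡ 3 (mod 4), so (159/223) = −(223/159).
Reduce top mod 159: now compute (64/159).
Pull out 2^6: since 159 ≡ 7 (mod 8), (2/159) = +1, so (2/159)^6 = +1.
Reached (1/159) = 1. Collecting the sign flips along the way, the symbol is -1.

-1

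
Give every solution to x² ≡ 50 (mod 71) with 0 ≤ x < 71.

Since 71 ≡ 3 (mod 4), a square root of 50 is 50^((71+1)/4) = 50^18 mod 71.
Repeated squaring: 50^2≡15, 50^4≡12, 50^8≡2, 50^16≡4 (mod 71).
50^18 = 50^(16+2) ≡ 60 (mod 71).
Check: 60² = 3600 ≡ 50 (mod 71). The two roots are 11 and 60.

11, 60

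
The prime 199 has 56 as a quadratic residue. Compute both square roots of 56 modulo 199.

97, 102

Since 199 ≡ 3 (mod 4), a square root of 56 is 56^((199+1)/4) = 56^50 mod 199.
Repeated squaring: 56^2≡151, 56^4≡115, 56^8≡91, 56^16≡122, 56^32≡158 (mod 199).
56^50 = 56^(32+16+2) ≡ 102 (mod 199).
Check: 102² = 10404 ≡ 56 (mod 199). The two roots are 97 and 102.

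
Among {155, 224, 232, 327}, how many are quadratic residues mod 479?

2

(155/479) = -1 → non-residue.
(224/479) = +1 → QR.
(232/479) = -1 → non-residue.
(327/479) = +1 → QR.
Total quadratic residues among the 4: 2.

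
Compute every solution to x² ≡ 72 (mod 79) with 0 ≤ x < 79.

Since 79 ≡ 3 (mod 4), a square root of 72 is 72^((79+1)/4) = 72^20 mod 79.
Repeated squaring: 72^2≡49, 72^4≡31, 72^8≡13, 72^16≡11 (mod 79).
72^20 = 72^(16+4) ≡ 25 (mod 79).
Check: 25² = 625 ≡ 72 (mod 79). The two roots are 25 and 54.

25, 54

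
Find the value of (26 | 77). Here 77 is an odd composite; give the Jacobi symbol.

-1

Pull out 2: since 77 ≡ 5 (mod 8), (2/77) = -1.
Reciprocity: 13 ≡ 1 and 77 ≡ 1 (mod 4), so (13/77) = +(77/13).
Reduce top mod 13: now compute (12/13).
Pull out 2^2: since 13 ≡ 5 (mod 8), (2/13) = -1, so (2/13)^2 = +1.
Reciprocity: 3 ≡ 3 and 13 ≡ 1 (mod 4), so (3/13) = +(13/3).
Reduce top mod 3: now compute (1/3).
Reached (1/3) = 1. Collecting the sign flips along the way, the symbol is -1.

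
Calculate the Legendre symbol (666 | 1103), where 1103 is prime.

1

Pull out 2: since 1103 ≡ 7 (mod 8), (2/1103) = +1.
Reciprocity: 333 ≡ 1 and 1103 ≡ 3 (mod 4), so (333/1103) = +(1103/333).
Reduce top mod 333: now compute (104/333).
Pull out 2^3: since 333 ≡ 5 (mod 8), (2/333) = -1, so (2/333)^3 = -1.
Reciprocity: 13 ≡ 1 and 333 ≡ 1 (mod 4), so (13/333) = +(333/13).
Reduce top mod 13: now compute (8/13).
Pull out 2^3: since 13 ≡ 5 (mod 8), (2/13) = -1, so (2/13)^3 = -1.
Reached (1/13) = 1. Collecting the sign flips along the way, the symbol is +1.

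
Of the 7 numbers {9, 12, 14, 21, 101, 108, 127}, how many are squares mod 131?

(9/131) = +1 → QR.
(12/131) = +1 → QR.
(14/131) = -1 → non-residue.
(21/131) = +1 → QR.
(101/131) = +1 → QR.
(108/131) = +1 → QR.
(127/131) = -1 → non-residue.
Total quadratic residues among the 7: 5.

5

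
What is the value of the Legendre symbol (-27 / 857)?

Euler's criterion: (-27/857) ≡ 830^428 (mod 857).
830^2 ≡ 729 (mod 857)
830^4 ≡ 101 (mod 857)
830^8 ≡ 774 (mod 857)
830^16 ≡ 33 (mod 857)
830^32 ≡ 232 (mod 857)
830^64 ≡ 690 (mod 857)
830^128 ≡ 465 (mod 857)
830^256 ≡ 261 (mod 857)
830^428 = 830^(256+128+32+8+4) ≡ 856 (mod 857).
Result is 856 ≡ −1, so (-27/857) = −1.

-1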